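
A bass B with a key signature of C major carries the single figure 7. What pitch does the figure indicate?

A

Counting 6 letter steps above B lands on A; in C major, that letter is A.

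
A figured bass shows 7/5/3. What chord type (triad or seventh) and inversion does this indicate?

Intervals of 7/5/3 above the bass form a seventh chord; the bass is the root, so this is root position.

seventh chord, root position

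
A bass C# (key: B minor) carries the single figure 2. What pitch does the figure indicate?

D

Counting 1 letter step above C# lands on D; in B minor, that letter is D.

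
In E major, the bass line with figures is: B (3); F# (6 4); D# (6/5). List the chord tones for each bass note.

B (5/3): B, D#, F#.
F# (6/4): F#, B, D#.
D# (6/5/3): D#, F#, A, B.

B, D#, F# | F#, B, D# | D#, F#, A, B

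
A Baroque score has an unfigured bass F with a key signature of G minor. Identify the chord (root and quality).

An unfigured bass indicates a triad in root position.
In root position the bass is the root, so the root is F.
The chord tones are F, A, C, giving F major.

F major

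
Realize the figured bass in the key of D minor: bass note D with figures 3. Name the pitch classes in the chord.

The written figures 3 are shorthand for 5/3: the 5 is implied.
A third above D in this key is F.
A fifth above D in this key is A.
Together with the bass D, this spells D minor in root position.

D, F, A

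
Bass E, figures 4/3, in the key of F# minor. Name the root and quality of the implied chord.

A major seventh

The figures 4/3 indicate a seventh chord in second inversion.
In second inversion the root lies a fourth above the bass: a fourth above E in F# minor is A.
The chord tones are E, G#, A, C#, giving A major seventh.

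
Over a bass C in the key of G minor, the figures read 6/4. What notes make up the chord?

C, F, A

A fourth above C in this key is F.
A sixth above C in this key is A.
Together with the bass C, this spells F major in second inversion.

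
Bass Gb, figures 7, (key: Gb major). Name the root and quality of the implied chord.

The figures 7 indicate a seventh chord in root position.
In root position the bass is the root, so the root is Gb.
The chord tones are Gb, Bb, Db, F, giving Gb major seventh.

Gb major seventh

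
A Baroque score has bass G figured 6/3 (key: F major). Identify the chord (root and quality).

The figures 6/3 indicate a triad in first inversion.
In first inversion the root lies a sixth above the bass: a sixth above G in F major is E.
The chord tones are G, Bb, E, giving E diminished.

E diminished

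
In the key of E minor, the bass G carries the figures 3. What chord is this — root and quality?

The figures 3 indicate a triad in root position.
In root position the bass is the root, so the root is G.
The chord tones are G, B, D, giving G major.

G major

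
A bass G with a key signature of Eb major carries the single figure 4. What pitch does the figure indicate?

C

Counting 3 letter steps above G lands on C; in Eb major, that letter is C.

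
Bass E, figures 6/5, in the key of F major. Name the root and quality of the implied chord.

C dominant seventh

The figures 6/5 indicate a seventh chord in first inversion.
In first inversion the root lies a sixth above the bass: a sixth above E in F major is C.
The chord tones are E, G, Bb, C, giving C dominant seventh.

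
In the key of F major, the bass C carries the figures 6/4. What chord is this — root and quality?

The figures 6/4 indicate a triad in second inversion.
In second inversion the root lies a fourth above the bass: a fourth above C in F major is F.
The chord tones are C, F, A, giving F major.

F major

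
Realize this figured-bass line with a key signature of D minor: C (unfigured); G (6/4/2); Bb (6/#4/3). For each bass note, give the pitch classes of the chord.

C, E, G | G, A, C, E | Bb, D, E#, G

C (5/3): C, E, G.
G (6/4/2): G, A, C, E.
Bb (6/#4/3): Bb, D, E#, G.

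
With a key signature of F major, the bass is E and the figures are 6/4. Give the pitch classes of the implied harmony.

A fourth above E in this key is A.
A sixth above E in this key is C.
Together with the bass E, this spells A minor in second inversion.

E, A, C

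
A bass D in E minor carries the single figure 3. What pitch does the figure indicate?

F#

Counting 2 letter steps above D lands on F; in E minor, that letter is F#.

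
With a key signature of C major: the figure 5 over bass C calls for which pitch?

G

Counting 4 letter steps above C lands on G; in C major, that letter is G.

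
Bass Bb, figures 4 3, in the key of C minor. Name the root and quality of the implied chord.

Eb major seventh

The figures 4 3 indicate a seventh chord in second inversion.
In second inversion the root lies a fourth above the bass: a fourth above Bb in C minor is Eb.
The chord tones are Bb, D, Eb, G, giving Eb major seventh.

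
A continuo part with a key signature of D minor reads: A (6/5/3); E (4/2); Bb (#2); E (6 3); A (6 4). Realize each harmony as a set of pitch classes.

A, C, E, F | E, F, A, C | Bb, C#, E, G | E, G, C | A, D, F

A (6/5/3): A, C, E, F.
E (6/4/2): E, F, A, C.
Bb (6/4/#2): Bb, C#, E, G.
E (6/3): E, G, C.
A (6/4): A, D, F.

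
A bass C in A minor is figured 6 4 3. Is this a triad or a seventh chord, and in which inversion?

Intervals of 6/4/3 above the bass form a seventh chord; the bass is the fifth, so this is second inversion.

seventh chord, second inversion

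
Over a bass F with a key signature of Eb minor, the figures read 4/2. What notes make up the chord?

F, Gb, Bb, Db

The written figures 4/2 are shorthand for 6/4/2: the 6 is implied.
A second above F in this key is Gb.
A fourth above F in this key is Bb.
A sixth above F in this key is Db.
Together with the bass F, this spells Gb major seventh in third inversion.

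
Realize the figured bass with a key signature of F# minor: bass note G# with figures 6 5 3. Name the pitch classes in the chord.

G#, B, D, E

A third above G# in this key is B.
A fifth above G# in this key is D.
A sixth above G# in this key is E.
Together with the bass G#, this spells E dominant seventh in first inversion.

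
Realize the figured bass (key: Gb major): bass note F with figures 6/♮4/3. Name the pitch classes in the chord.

F, Ab, B, Db

A third above F in this key is Ab.
A fourth above F in this key is Bb, made natural (B) by the ♮ figure.
A sixth above F in this key is Db.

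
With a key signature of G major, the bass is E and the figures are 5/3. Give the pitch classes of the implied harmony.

A third above E in this key is G.
A fifth above E in this key is B.
Together with the bass E, this spells E minor in root position.

E, G, B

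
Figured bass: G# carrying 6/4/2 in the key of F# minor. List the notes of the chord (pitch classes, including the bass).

G#, A, C#, E

A second above G# in this key is A.
A fourth above G# in this key is C#.
A sixth above G# in this key is E.
Together with the bass G#, this spells A major seventh in third inversion.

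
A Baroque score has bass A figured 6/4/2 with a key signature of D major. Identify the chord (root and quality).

B minor seventh

The figures 6/4/2 indicate a seventh chord in third inversion.
In third inversion the root lies a second above the bass: a second above A in D major is B.
The chord tones are A, B, D, F#, giving B minor seventh.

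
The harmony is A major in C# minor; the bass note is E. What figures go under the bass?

6/4

E is the fifth of A major, so the chord is in second inversion.
A triad in second inversion is figured 6/4, conventionally abbreviated 6/4.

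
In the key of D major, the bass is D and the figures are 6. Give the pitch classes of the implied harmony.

The written figures 6 are shorthand for 6/3: the 3 is implied.
A third above D in this key is F#.
A sixth above D in this key is B.
Together with the bass D, this spells B minor in first inversion.

D, F#, B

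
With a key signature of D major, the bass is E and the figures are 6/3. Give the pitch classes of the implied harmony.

A third above E in this key is G.
A sixth above E in this key is C#.
Together with the bass E, this spells C# diminished in first inversion.

E, G, C#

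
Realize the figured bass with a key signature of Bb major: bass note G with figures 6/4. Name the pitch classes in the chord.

A fourth above G in this key is C.
A sixth above G in this key is Eb.
Together with the bass G, this spells C minor in second inversion.

G, C, Eb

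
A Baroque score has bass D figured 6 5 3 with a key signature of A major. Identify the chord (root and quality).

The figures 6 5 3 indicate a seventh chord in first inversion.
In first inversion the root lies a sixth above the bass: a sixth above D in A major is B.
The chord tones are D, F#, A, B, giving B minor seventh.

B minor seventh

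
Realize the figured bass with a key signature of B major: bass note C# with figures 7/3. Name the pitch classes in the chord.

The written figures 7/3 are shorthand for 7/5/3: the 5 is implied.
A third above C# in this key is E.
A fifth above C# in this key is G#.
A seventh above C# in this key is B.
Together with the bass C#, this spells C# minor seventh in root position.

C#, E, G#, B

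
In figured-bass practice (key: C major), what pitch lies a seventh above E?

D

Counting 6 letter steps above E lands on D; in C major, that letter is D.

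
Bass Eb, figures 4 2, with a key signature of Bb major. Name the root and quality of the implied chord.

F dominant seventh

The figures 4 2 indicate a seventh chord in third inversion.
In third inversion the root lies a second above the bass: a second above Eb in Bb major is F.
The chord tones are Eb, F, A, C, giving F dominant seventh.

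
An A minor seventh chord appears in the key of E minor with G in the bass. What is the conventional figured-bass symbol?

G is the seventh of A minor seventh, so the chord is in third inversion.
A seventh chord in third inversion is figured 6/4/2, conventionally abbreviated 4/2.

4/2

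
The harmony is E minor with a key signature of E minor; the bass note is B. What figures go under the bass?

B is the fifth of E minor, so the chord is in second inversion.
A triad in second inversion is figured 6/4, conventionally abbreviated 6/4.

6/4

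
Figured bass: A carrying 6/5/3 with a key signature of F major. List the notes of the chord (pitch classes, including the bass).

A third above A in this key is C.
A fifth above A in this key is E.
A sixth above A in this key is F.
Together with the bass A, this spells F major seventh in first inversion.

A, C, E, F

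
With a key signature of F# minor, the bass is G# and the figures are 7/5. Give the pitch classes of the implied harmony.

G#, B, D, F#

The written figures 7/5 are shorthand for 7/5/3: the 3 is implied.
A third above G# in this key is B.
A fifth above G# in this key is D.
A seventh above G# in this key is F#.
Together with the bass G#, this spells G# half-diminished seventh in root position.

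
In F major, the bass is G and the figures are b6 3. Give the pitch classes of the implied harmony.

G, Bb, Eb

A third above G in this key is Bb.
A sixth above G in this key is E, lowered to Eb by the flat.
Together with the bass G, this spells Eb major in first inversion.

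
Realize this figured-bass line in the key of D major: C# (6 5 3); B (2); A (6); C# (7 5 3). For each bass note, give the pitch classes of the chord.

C# (6/5/3): C#, E, G, A.
B (6/4/2): B, C#, E, G.
A (6/3): A, C#, F#.
C# (7/5/3): C#, E, G, B.

C#, E, G, A | B, C#, E, G | A, C#, F# | C#, E, G, B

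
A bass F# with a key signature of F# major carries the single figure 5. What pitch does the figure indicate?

C#

Counting 4 letter steps above F# lands on C; in F# major, that letter is C#.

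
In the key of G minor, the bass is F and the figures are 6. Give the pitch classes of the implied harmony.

F, A, D

The written figures 6 are shorthand for 6/3: the 3 is implied.
A third above F in this key is A.
A sixth above F in this key is D.
Together with the bass F, this spells D minor in first inversion.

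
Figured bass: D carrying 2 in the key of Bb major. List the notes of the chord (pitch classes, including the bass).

The written figures 2 are shorthand for 6/4/2: the 6/4 are implied.
A second above D in this key is Eb.
A fourth above D in this key is G.
A sixth above D in this key is Bb.
Together with the bass D, this spells Eb major seventh in third inversion.

D, Eb, G, Bb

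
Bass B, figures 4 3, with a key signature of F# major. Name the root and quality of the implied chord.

E# half-diminished seventh

The figures 4 3 indicate a seventh chord in second inversion.
In second inversion the root lies a fourth above the bass: a fourth above B in F# major is E#.
The chord tones are B, D#, E#, G#, giving E# half-diminished seventh.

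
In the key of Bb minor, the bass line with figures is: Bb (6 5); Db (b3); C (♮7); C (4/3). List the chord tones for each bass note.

Bb, Db, F, Gb | Db, Fb, Ab | C, Eb, Gb, B | C, Eb, F, Ab

Bb (6/5/3): Bb, Db, F, Gb.
Db (5/b3): Db, Fb, Ab.
C (♮7/5/3): C, Eb, Gb, B.
C (6/4/3): C, Eb, F, Ab.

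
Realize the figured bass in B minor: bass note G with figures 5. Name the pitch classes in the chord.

The written figures 5 are shorthand for 5/3: the 3 is implied.
A third above G in this key is B.
A fifth above G in this key is D.
Together with the bass G, this spells G major in root position.

G, B, D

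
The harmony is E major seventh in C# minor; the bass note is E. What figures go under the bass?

7

E is the root of E major seventh, so the chord is in root position.
A seventh chord in root position is figured 7/5/3, conventionally abbreviated 7.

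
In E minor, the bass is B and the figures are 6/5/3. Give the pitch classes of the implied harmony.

A third above B in this key is D.
A fifth above B in this key is F#.
A sixth above B in this key is G.
Together with the bass B, this spells G major seventh in first inversion.

B, D, F#, G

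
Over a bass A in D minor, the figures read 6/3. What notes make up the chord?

A, C, F

A third above A in this key is C.
A sixth above A in this key is F.
Together with the bass A, this spells F major in first inversion.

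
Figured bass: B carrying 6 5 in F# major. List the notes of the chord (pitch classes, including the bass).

The written figures 6 5 are shorthand for 6/5/3: the 3 is implied.
A third above B in this key is D#.
A fifth above B in this key is F#.
A sixth above B in this key is G#.
Together with the bass B, this spells G# minor seventh in first inversion.

B, D#, F#, G#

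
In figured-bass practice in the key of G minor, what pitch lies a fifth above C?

G

Counting 4 letter steps above C lands on G; in G minor, that letter is G.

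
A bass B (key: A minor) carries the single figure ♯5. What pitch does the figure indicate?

F#

Counting 4 letter steps above B lands on F; in A minor, that letter is F.
The #5 figure raises it a semitone, giving F#.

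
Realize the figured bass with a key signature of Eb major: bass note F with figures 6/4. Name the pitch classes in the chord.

F, Bb, D

A fourth above F in this key is Bb.
A sixth above F in this key is D.
Together with the bass F, this spells Bb major in second inversion.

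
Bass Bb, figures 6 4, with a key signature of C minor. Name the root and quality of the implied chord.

Eb major

The figures 6 4 indicate a triad in second inversion.
In second inversion the root lies a fourth above the bass: a fourth above Bb in C minor is Eb.
The chord tones are Bb, Eb, G, giving Eb major.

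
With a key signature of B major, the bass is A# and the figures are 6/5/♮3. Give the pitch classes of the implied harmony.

A#, C, E, F#

A third above A# in this key is C#, made natural (C) by the ♮ figure.
A fifth above A# in this key is E.
A sixth above A# in this key is F#.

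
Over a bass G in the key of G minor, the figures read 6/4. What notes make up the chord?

A fourth above G in this key is C.
A sixth above G in this key is Eb.
Together with the bass G, this spells C minor in second inversion.

G, C, Eb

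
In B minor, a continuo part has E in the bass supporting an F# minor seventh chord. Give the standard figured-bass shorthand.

E is the seventh of F# minor seventh, so the chord is in third inversion.
A seventh chord in third inversion is figured 6/4/2, conventionally abbreviated 4/2.

4/2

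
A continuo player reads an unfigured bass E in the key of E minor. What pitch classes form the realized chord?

An unfigured bass implies 5/3.
A third above E in this key is G.
A fifth above E in this key is B.
Together with the bass E, this spells E minor in root position.

E, G, B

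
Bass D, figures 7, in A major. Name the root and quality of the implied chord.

The figures 7 indicate a seventh chord in root position.
In root position the bass is the root, so the root is D.
The chord tones are D, F#, A, C#, giving D major seventh.

D major seventh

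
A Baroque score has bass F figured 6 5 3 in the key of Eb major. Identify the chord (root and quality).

The figures 6 5 3 indicate a seventh chord in first inversion.
In first inversion the root lies a sixth above the bass: a sixth above F in Eb major is D.
The chord tones are F, Ab, C, D, giving D half-diminished seventh.

D half-diminished seventh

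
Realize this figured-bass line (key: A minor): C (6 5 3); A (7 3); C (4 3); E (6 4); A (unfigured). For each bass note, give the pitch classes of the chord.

C, E, G, A | A, C, E, G | C, E, F, A | E, A, C | A, C, E

C (6/5/3): C, E, G, A.
A (7/5/3): A, C, E, G.
C (6/4/3): C, E, F, A.
E (6/4): E, A, C.
A (5/3): A, C, E.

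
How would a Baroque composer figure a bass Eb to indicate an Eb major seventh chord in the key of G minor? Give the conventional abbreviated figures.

7

Eb is the root of Eb major seventh, so the chord is in root position.
A seventh chord in root position is figured 7/5/3, conventionally abbreviated 7.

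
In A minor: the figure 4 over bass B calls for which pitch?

Counting 3 letter steps above B lands on E; in A minor, that letter is E.

E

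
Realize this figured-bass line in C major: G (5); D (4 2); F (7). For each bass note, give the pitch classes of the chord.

G, B, D | D, E, G, B | F, A, C, E

G (5/3): G, B, D.
D (6/4/2): D, E, G, B.
F (7/5/3): F, A, C, E.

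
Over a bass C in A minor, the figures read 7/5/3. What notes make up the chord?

C, E, G, B

A third above C in this key is E.
A fifth above C in this key is G.
A seventh above C in this key is B.
Together with the bass C, this spells C major seventh in root position.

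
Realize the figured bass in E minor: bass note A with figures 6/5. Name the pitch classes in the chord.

The written figures 6/5 are shorthand for 6/5/3: the 3 is implied.
A third above A in this key is C.
A fifth above A in this key is E.
A sixth above A in this key is F#.
Together with the bass A, this spells F# half-diminished seventh in first inversion.

A, C, E, F#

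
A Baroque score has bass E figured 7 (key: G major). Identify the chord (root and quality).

The figures 7 indicate a seventh chord in root position.
In root position the bass is the root, so the root is E.
The chord tones are E, G, B, D, giving E minor seventh.

E minor seventh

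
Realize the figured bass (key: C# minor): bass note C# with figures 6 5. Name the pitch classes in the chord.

The written figures 6 5 are shorthand for 6/5/3: the 3 is implied.
A third above C# in this key is E.
A fifth above C# in this key is G#.
A sixth above C# in this key is A.
Together with the bass C#, this spells A major seventh in first inversion.

C#, E, G#, A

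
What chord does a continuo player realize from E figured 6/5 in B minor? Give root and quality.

The figures 6/5 indicate a seventh chord in first inversion.
In first inversion the root lies a sixth above the bass: a sixth above E in B minor is C#.
The chord tones are E, G, B, C#, giving C# half-diminished seventh.

C# half-diminished seventh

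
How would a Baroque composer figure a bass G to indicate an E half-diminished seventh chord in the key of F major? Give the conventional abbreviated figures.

6/5

G is the third of E half-diminished seventh, so the chord is in first inversion.
A seventh chord in first inversion is figured 6/5/3, conventionally abbreviated 6/5.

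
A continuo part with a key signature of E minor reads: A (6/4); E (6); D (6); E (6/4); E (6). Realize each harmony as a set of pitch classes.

A, D, F# | E, G, C | D, F#, B | E, A, C | E, G, C

A (6/4): A, D, F#.
E (6/3): E, G, C.
D (6/3): D, F#, B.
E (6/4): E, A, C.
E (6/3): E, G, C.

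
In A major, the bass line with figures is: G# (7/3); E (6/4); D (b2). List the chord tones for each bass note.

G#, B, D, F# | E, A, C# | D, Eb, G#, B

G# (7/5/3): G#, B, D, F#.
E (6/4): E, A, C#.
D (6/4/b2): D, Eb, G#, B.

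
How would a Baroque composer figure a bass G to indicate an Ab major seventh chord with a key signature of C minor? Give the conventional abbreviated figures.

4/2

G is the seventh of Ab major seventh, so the chord is in third inversion.
A seventh chord in third inversion is figured 6/4/2, conventionally abbreviated 4/2.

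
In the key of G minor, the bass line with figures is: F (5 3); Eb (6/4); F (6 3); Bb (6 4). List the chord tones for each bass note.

F (5/3): F, A, C.
Eb (6/4): Eb, A, C.
F (6/3): F, A, D.
Bb (6/4): Bb, Eb, G.

F, A, C | Eb, A, C | F, A, D | Bb, Eb, G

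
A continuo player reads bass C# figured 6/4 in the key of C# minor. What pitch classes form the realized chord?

A fourth above C# in this key is F#.
A sixth above C# in this key is A.
Together with the bass C#, this spells F# minor in second inversion.

C#, F#, A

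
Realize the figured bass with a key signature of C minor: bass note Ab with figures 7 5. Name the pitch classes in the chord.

Ab, C, Eb, G

The written figures 7 5 are shorthand for 7/5/3: the 3 is implied.
A third above Ab in this key is C.
A fifth above Ab in this key is Eb.
A seventh above Ab in this key is G.
Together with the bass Ab, this spells Ab major seventh in root position.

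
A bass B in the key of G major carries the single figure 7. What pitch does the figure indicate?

Counting 6 letter steps above B lands on A; in G major, that letter is A.

A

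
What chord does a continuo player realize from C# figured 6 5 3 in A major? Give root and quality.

The figures 6 5 3 indicate a seventh chord in first inversion.
In first inversion the root lies a sixth above the bass: a sixth above C# in A major is A.
The chord tones are C#, E, G#, A, giving A major seventh.

A major seventh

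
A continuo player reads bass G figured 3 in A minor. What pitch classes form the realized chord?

The written figures 3 are shorthand for 5/3: the 5 is implied.
A third above G in this key is B.
A fifth above G in this key is D.
Together with the bass G, this spells G major in root position.

G, B, D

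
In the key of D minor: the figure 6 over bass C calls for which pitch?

Counting 5 letter steps above C lands on A; in D minor, that letter is A.

A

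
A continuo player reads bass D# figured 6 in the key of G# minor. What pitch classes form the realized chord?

D#, F#, B

The written figures 6 are shorthand for 6/3: the 3 is implied.
A third above D# in this key is F#.
A sixth above D# in this key is B.
Together with the bass D#, this spells B major in first inversion.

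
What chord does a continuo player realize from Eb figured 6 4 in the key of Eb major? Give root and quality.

The figures 6 4 indicate a triad in second inversion.
In second inversion the root lies a fourth above the bass: a fourth above Eb in Eb major is Ab.
The chord tones are Eb, Ab, C, giving Ab major.

Ab major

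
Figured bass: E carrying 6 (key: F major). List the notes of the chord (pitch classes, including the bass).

The written figures 6 are shorthand for 6/3: the 3 is implied.
A third above E in this key is G.
A sixth above E in this key is C.
Together with the bass E, this spells C major in first inversion.

E, G, C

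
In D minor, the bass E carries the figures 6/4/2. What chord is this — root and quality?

F major seventh

The figures 6/4/2 indicate a seventh chord in third inversion.
In third inversion the root lies a second above the bass: a second above E in D minor is F.
The chord tones are E, F, A, C, giving F major seventh.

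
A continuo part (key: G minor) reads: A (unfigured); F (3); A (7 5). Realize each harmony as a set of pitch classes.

A, C, Eb | F, A, C | A, C, Eb, G

A (5/3): A, C, Eb.
F (5/3): F, A, C.
A (7/5/3): A, C, Eb, G.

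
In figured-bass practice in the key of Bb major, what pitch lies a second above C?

D

Counting 1 letter step above C lands on D; in Bb major, that letter is D.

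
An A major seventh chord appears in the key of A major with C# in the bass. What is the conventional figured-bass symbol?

C# is the third of A major seventh, so the chord is in first inversion.
A seventh chord in first inversion is figured 6/5/3, conventionally abbreviated 6/5.

6/5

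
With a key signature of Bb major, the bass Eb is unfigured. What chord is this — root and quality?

An unfigured bass indicates a triad in root position.
In root position the bass is the root, so the root is Eb.
The chord tones are Eb, G, Bb, giving Eb major.

Eb major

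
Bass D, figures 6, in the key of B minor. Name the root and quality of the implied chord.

The figures 6 indicate a triad in first inversion.
In first inversion the root lies a sixth above the bass: a sixth above D in B minor is B.
The chord tones are D, F#, B, giving B minor.

B minor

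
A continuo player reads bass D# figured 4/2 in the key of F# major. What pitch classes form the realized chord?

D#, E#, G#, B

The written figures 4/2 are shorthand for 6/4/2: the 6 is implied.
A second above D# in this key is E#.
A fourth above D# in this key is G#.
A sixth above D# in this key is B.
Together with the bass D#, this spells E# half-diminished seventh in third inversion.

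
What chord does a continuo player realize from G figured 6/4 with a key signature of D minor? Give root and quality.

C major

The figures 6/4 indicate a triad in second inversion.
In second inversion the root lies a fourth above the bass: a fourth above G in D minor is C.
The chord tones are G, C, E, giving C major.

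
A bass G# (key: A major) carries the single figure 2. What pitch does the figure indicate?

Counting 1 letter step above G# lands on A; in A major, that letter is A.

A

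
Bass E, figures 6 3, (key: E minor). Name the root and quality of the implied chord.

C major

The figures 6 3 indicate a triad in first inversion.
In first inversion the root lies a sixth above the bass: a sixth above E in E minor is C.
The chord tones are E, G, C, giving C major.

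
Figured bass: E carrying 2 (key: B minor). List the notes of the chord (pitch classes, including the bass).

E, F#, A, C#

The written figures 2 are shorthand for 6/4/2: the 6/4 are implied.
A second above E in this key is F#.
A fourth above E in this key is A.
A sixth above E in this key is C#.
Together with the bass E, this spells F# minor seventh in third inversion.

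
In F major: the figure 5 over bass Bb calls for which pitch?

F

Counting 4 letter steps above Bb lands on F; in F major, that letter is F.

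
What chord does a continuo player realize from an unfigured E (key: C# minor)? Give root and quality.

An unfigured bass indicates a triad in root position.
In root position the bass is the root, so the root is E.
The chord tones are E, G#, B, giving E major.

E major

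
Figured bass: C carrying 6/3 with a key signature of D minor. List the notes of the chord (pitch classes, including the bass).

A third above C in this key is E.
A sixth above C in this key is A.
Together with the bass C, this spells A minor in first inversion.

C, E, A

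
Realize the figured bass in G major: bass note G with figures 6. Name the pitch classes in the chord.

The written figures 6 are shorthand for 6/3: the 3 is implied.
A third above G in this key is B.
A sixth above G in this key is E.
Together with the bass G, this spells E minor in first inversion.

G, B, E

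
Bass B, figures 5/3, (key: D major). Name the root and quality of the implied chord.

The figures 5/3 indicate a triad in root position.
In root position the bass is the root, so the root is B.
The chord tones are B, D, F#, giving B minor.

B minor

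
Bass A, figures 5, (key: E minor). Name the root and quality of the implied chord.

A minor

The figures 5 indicate a triad in root position.
In root position the bass is the root, so the root is A.
The chord tones are A, C, E, giving A minor.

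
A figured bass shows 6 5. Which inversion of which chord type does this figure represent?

seventh chord, first inversion

6 5 is shorthand for 6/5/3.
Intervals of 6/5/3 above the bass form a seventh chord; the bass is the third, so this is first inversion.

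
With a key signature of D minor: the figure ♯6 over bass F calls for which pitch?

Counting 5 letter steps above F lands on D; in D minor, that letter is D.
The #6 figure raises it a semitone, giving D#.

D#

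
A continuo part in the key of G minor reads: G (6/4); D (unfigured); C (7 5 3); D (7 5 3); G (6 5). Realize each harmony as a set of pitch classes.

G, C, Eb | D, F, A | C, Eb, G, Bb | D, F, A, C | G, Bb, D, Eb

G (6/4): G, C, Eb.
D (5/3): D, F, A.
C (7/5/3): C, Eb, G, Bb.
D (7/5/3): D, F, A, C.
G (6/5/3): G, Bb, D, Eb.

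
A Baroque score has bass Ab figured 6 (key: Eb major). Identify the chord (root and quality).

The figures 6 indicate a triad in first inversion.
In first inversion the root lies a sixth above the bass: a sixth above Ab in Eb major is F.
The chord tones are Ab, C, F, giving F minor.

F minor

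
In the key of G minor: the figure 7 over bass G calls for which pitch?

F

Counting 6 letter steps above G lands on F; in G minor, that letter is F.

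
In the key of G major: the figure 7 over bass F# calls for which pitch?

E

Counting 6 letter steps above F# lands on E; in G major, that letter is E.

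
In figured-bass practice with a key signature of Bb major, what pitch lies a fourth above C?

F

Counting 3 letter steps above C lands on F; in Bb major, that letter is F.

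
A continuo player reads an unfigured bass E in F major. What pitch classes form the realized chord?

An unfigured bass implies 5/3.
A third above E in this key is G.
A fifth above E in this key is Bb.
Together with the bass E, this spells E diminished in root position.

E, G, Bb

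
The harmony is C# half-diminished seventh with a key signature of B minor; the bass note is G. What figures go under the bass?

G is the fifth of C# half-diminished seventh, so the chord is in second inversion.
A seventh chord in second inversion is figured 6/4/3, conventionally abbreviated 4/3.

4/3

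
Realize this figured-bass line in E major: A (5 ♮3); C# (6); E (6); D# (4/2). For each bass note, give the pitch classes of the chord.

A (5/♮3): A, C, E.
C# (6/3): C#, E, A.
E (6/3): E, G#, C#.
D# (6/4/2): D#, E, G#, B.

A, C, E | C#, E, A | E, G#, C# | D#, E, G#, B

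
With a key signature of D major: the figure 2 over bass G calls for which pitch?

Counting 1 letter step above G lands on A; in D major, that letter is A.

A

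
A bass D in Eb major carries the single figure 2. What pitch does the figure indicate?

Counting 1 letter step above D lands on E; in Eb major, that letter is Eb.

Eb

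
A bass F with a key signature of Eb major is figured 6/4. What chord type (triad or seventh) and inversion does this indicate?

triad, second inversion

Intervals of 6/4 above the bass form a triad; the bass is the fifth, so this is second inversion.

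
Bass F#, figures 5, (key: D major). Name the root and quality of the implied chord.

F# minor

The figures 5 indicate a triad in root position.
In root position the bass is the root, so the root is F#.
The chord tones are F#, A, C#, giving F# minor.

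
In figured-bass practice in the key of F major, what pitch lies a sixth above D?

Bb

Counting 5 letter steps above D lands on B; in F major, that letter is Bb.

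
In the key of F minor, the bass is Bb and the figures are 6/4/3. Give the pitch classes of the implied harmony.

A third above Bb in this key is Db.
A fourth above Bb in this key is Eb.
A sixth above Bb in this key is G.
Together with the bass Bb, this spells Eb dominant seventh in second inversion.

Bb, Db, Eb, G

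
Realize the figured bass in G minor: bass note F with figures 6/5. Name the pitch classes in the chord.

The written figures 6/5 are shorthand for 6/5/3: the 3 is implied.
A third above F in this key is A.
A fifth above F in this key is C.
A sixth above F in this key is D.
Together with the bass F, this spells D minor seventh in first inversion.

F, A, C, D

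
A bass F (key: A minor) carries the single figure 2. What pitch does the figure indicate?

G

Counting 1 letter step above F lands on G; in A minor, that letter is G.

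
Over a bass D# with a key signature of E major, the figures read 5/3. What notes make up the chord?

A third above D# in this key is F#.
A fifth above D# in this key is A.
Together with the bass D#, this spells D# diminished in root position.

D#, F#, A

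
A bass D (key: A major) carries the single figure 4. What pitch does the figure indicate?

Counting 3 letter steps above D lands on G; in A major, that letter is G#.

G#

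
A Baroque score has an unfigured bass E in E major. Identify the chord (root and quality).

An unfigured bass indicates a triad in root position.
In root position the bass is the root, so the root is E.
The chord tones are E, G#, B, giving E major.

E major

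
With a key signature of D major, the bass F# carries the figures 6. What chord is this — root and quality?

The figures 6 indicate a triad in first inversion.
In first inversion the root lies a sixth above the bass: a sixth above F# in D major is D.
The chord tones are F#, A, D, giving D major.

D major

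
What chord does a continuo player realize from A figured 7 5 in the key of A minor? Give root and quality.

The figures 7 5 indicate a seventh chord in root position.
In root position the bass is the root, so the root is A.
The chord tones are A, C, E, G, giving A minor seventh.

A minor seventh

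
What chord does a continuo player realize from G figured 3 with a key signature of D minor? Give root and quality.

G minor

The figures 3 indicate a triad in root position.
In root position the bass is the root, so the root is G.
The chord tones are G, Bb, D, giving G minor.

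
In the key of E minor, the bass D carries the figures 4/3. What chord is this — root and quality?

The figures 4/3 indicate a seventh chord in second inversion.
In second inversion the root lies a fourth above the bass: a fourth above D in E minor is G.
The chord tones are D, F#, G, B, giving G major seventh.

G major seventh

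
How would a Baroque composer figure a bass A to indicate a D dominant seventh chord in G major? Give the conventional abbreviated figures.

A is the fifth of D dominant seventh, so the chord is in second inversion.
A seventh chord in second inversion is figured 6/4/3, conventionally abbreviated 4/3.

4/3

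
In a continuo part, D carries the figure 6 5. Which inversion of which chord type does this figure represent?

6 5 is shorthand for 6/5/3.
Intervals of 6/5/3 above the bass form a seventh chord; the bass is the third, so this is first inversion.

seventh chord, first inversion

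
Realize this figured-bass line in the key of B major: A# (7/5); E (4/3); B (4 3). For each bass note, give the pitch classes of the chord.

A#, C#, E, G# | E, G#, A#, C# | B, D#, E, G#

A# (7/5/3): A#, C#, E, G#.
E (6/4/3): E, G#, A#, C#.
B (6/4/3): B, D#, E, G#.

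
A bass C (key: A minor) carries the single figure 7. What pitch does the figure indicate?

Counting 6 letter steps above C lands on B; in A minor, that letter is B.

B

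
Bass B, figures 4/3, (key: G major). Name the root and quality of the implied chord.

E minor seventh

The figures 4/3 indicate a seventh chord in second inversion.
In second inversion the root lies a fourth above the bass: a fourth above B in G major is E.
The chord tones are B, D, E, G, giving E minor seventh.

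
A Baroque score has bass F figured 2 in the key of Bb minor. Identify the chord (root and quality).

The figures 2 indicate a seventh chord in third inversion.
In third inversion the root lies a second above the bass: a second above F in Bb minor is Gb.
The chord tones are F, Gb, Bb, Db, giving Gb major seventh.

Gb major seventh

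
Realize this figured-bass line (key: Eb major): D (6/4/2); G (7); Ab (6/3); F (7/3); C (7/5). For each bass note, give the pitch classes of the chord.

D, Eb, G, Bb | G, Bb, D, F | Ab, C, F | F, Ab, C, Eb | C, Eb, G, Bb

D (6/4/2): D, Eb, G, Bb.
G (7/5/3): G, Bb, D, F.
Ab (6/3): Ab, C, F.
F (7/5/3): F, Ab, C, Eb.
C (7/5/3): C, Eb, G, Bb.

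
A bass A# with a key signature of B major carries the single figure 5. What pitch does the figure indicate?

Counting 4 letter steps above A# lands on E; in B major, that letter is E.

E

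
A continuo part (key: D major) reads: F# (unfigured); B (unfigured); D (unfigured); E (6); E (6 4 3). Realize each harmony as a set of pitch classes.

F#, A, C# | B, D, F# | D, F#, A | E, G, C# | E, G, A, C#

F# (5/3): F#, A, C#.
B (5/3): B, D, F#.
D (5/3): D, F#, A.
E (6/3): E, G, C#.
E (6/4/3): E, G, A, C#.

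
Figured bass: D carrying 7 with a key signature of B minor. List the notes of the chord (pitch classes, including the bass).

The written figures 7 are shorthand for 7/5/3: the 5/3 are implied.
A third above D in this key is F#.
A fifth above D in this key is A.
A seventh above D in this key is C#.
Together with the bass D, this spells D major seventh in root position.

D, F#, A, C#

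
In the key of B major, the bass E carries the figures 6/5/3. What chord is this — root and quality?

The figures 6/5/3 indicate a seventh chord in first inversion.
In first inversion the root lies a sixth above the bass: a sixth above E in B major is C#.
The chord tones are E, G#, B, C#, giving C# minor seventh.

C# minor seventh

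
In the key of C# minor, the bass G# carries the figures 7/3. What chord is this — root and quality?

The figures 7/3 indicate a seventh chord in root position.
In root position the bass is the root, so the root is G#.
The chord tones are G#, B, D#, F#, giving G# minor seventh.

G# minor seventh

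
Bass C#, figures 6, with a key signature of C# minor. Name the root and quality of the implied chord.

A major

The figures 6 indicate a triad in first inversion.
In first inversion the root lies a sixth above the bass: a sixth above C# in C# minor is A.
The chord tones are C#, E, A, giving A major.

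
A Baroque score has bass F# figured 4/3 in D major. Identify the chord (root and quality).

B minor seventh

The figures 4/3 indicate a seventh chord in second inversion.
In second inversion the root lies a fourth above the bass: a fourth above F# in D major is B.
The chord tones are F#, A, B, D, giving B minor seventh.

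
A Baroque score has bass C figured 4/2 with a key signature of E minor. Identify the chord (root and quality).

D dominant seventh

The figures 4/2 indicate a seventh chord in third inversion.
In third inversion the root lies a second above the bass: a second above C in E minor is D.
The chord tones are C, D, F#, A, giving D dominant seventh.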